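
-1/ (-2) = 1/ 2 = 0.50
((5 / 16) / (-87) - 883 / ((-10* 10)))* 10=307159 / 3480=88.26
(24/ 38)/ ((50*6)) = 1/ 475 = 0.00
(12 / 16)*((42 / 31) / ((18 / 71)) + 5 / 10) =1087 / 248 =4.38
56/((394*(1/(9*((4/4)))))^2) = 1134/38809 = 0.03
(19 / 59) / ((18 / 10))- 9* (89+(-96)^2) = -44468500 / 531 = -83744.82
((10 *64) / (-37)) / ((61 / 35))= -22400 / 2257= -9.92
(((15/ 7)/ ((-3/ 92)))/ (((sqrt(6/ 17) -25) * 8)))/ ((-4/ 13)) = -635375/ 594664 -1495 * sqrt(102)/ 594664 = -1.09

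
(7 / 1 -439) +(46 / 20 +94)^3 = 892624347 / 1000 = 892624.35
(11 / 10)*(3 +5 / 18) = 3.61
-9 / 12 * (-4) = 3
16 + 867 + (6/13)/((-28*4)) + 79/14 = 888.64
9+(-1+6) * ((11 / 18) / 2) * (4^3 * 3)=907 / 3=302.33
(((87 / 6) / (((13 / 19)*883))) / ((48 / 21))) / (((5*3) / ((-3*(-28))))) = 26999 / 459160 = 0.06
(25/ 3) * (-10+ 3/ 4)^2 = 34225/ 48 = 713.02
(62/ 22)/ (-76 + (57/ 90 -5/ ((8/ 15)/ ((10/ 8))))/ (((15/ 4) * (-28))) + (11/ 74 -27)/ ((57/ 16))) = -35431200/ 1048932797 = -0.03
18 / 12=3 / 2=1.50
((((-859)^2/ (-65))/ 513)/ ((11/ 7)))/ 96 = -5165167/ 35212320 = -0.15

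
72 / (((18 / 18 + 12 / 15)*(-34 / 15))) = -17.65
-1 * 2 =-2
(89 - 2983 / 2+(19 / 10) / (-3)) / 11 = -21047 / 165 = -127.56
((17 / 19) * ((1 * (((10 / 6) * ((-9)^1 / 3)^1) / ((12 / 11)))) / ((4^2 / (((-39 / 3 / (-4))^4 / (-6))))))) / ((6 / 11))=8.74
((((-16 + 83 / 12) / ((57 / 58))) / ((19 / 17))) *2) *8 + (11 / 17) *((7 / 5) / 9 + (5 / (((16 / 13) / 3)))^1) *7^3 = 3839968817 / 1472880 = 2607.12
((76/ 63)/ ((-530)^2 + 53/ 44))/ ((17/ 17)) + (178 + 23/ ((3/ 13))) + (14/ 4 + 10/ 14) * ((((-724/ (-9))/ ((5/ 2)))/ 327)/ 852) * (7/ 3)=225886862049306554/ 813514770592335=277.67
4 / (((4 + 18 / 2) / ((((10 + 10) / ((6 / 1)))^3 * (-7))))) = -28000 / 351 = -79.77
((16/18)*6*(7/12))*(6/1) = 56/3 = 18.67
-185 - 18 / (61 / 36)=-11933 / 61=-195.62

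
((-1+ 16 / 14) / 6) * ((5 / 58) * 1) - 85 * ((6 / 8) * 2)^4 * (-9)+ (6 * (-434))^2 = 66110007809 / 9744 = 6784688.81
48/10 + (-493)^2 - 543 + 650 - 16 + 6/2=1215739/5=243147.80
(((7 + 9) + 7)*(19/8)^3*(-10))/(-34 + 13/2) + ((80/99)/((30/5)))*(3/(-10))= 1419301/12672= 112.00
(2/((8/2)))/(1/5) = 5/2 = 2.50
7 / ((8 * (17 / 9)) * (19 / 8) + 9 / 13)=819 / 4280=0.19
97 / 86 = 1.13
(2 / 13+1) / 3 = 5 / 13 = 0.38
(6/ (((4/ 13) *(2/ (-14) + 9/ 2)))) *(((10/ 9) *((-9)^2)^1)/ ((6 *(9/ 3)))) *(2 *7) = 19110/ 61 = 313.28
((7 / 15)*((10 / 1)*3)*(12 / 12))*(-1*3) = -42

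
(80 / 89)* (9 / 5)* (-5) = -720 / 89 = -8.09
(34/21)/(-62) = -17/651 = -0.03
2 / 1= 2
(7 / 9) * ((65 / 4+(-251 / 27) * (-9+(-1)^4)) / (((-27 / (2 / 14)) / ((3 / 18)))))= -9787 / 157464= -0.06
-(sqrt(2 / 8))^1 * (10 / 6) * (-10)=25 / 3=8.33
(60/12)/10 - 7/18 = 1/9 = 0.11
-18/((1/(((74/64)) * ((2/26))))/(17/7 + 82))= -196803/1456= -135.17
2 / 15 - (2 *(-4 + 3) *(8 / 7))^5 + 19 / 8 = 130888027 / 2016840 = 64.90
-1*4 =-4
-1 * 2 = -2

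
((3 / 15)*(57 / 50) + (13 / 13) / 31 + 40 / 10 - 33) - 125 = -1191483 / 7750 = -153.74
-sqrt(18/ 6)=-sqrt(3)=-1.73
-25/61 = -0.41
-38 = -38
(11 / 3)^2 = 121 / 9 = 13.44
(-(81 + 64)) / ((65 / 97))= -2813 / 13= -216.38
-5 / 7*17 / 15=-0.81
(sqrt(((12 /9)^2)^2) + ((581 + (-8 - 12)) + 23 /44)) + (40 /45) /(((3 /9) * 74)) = 8254007 /14652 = 563.34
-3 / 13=-0.23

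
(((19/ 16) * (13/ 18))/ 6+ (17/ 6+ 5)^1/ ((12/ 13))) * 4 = 34.52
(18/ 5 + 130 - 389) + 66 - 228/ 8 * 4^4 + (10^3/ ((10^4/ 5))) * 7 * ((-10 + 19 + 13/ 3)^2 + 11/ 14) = -1234877/ 180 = -6860.43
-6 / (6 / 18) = -18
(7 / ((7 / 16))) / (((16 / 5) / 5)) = 25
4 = 4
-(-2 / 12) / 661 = 1 / 3966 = 0.00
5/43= 0.12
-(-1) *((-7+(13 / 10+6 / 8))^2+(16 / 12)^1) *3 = 31003 / 400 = 77.51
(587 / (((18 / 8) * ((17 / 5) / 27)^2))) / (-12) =-396225 / 289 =-1371.02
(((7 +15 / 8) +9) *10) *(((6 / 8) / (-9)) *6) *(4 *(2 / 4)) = -715 / 4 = -178.75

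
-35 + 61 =26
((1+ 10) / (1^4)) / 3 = 11 / 3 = 3.67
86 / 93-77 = -7075 / 93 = -76.08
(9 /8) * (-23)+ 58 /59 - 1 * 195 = -103789 /472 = -219.89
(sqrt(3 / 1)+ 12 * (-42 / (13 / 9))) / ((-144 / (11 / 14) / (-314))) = -15543 / 26+ 1727 * sqrt(3) / 1008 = -594.84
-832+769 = -63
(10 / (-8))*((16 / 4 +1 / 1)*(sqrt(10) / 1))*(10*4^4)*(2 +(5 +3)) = -160000*sqrt(10) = -505964.43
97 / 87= 1.11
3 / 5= 0.60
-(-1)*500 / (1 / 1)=500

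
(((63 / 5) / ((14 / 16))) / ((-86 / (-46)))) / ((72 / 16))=368 / 215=1.71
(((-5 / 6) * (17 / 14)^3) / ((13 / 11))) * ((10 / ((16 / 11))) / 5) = -2972365 / 1712256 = -1.74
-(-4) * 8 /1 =32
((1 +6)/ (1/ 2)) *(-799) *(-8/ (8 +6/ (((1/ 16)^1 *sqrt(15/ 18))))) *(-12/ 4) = 167790/ 859 - 402696 *sqrt(30)/ 859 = -2372.37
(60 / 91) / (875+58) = 0.00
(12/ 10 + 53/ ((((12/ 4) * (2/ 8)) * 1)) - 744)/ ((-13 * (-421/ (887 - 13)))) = -8811668/ 82095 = -107.34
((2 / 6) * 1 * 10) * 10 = 100 / 3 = 33.33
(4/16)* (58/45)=29/90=0.32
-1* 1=-1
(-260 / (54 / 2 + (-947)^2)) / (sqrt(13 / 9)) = -15 * sqrt(13) / 224209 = -0.00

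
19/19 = 1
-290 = -290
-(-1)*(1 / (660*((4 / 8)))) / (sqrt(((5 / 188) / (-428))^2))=40232 / 825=48.77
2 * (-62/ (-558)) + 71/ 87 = 271/ 261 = 1.04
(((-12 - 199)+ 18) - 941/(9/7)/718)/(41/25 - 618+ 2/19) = 25892725/82241874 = 0.31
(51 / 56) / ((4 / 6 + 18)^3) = 1377 / 9834496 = 0.00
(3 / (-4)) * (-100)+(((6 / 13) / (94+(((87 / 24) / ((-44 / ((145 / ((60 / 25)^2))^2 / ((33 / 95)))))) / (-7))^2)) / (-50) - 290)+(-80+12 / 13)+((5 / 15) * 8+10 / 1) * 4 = -374462450211282418784533141 / 1538400353985827885943975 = -243.41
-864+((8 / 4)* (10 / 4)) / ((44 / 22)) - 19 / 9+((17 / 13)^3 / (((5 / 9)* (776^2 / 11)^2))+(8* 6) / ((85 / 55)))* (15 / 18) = -204221655727302852733 / 243780165997535232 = -837.73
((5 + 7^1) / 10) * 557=3342 / 5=668.40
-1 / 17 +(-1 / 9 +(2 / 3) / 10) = -0.10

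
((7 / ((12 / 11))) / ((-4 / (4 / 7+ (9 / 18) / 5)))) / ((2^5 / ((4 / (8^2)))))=-517 / 245760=-0.00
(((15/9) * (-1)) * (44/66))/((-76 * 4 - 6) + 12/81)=15/4183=0.00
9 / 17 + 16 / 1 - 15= 26 / 17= 1.53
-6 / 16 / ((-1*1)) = 3 / 8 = 0.38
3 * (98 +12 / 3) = 306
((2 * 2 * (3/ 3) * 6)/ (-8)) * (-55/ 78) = 55/ 26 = 2.12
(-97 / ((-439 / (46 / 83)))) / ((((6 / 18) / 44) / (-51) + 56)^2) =202217054688 / 5178507114469397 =0.00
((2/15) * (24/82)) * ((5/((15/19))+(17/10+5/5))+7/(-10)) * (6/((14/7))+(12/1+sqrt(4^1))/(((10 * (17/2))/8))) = 2936/2091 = 1.40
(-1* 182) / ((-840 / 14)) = 91 / 30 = 3.03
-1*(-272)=272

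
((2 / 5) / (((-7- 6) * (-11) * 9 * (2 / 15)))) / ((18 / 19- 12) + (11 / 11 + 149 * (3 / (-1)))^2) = 19 / 1621274226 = 0.00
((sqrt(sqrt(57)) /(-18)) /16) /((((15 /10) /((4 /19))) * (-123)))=57^(1 /4) /252396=0.00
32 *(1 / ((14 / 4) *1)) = 64 / 7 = 9.14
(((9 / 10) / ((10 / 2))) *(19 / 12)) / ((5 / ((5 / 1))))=57 / 200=0.28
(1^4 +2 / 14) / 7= 8 / 49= 0.16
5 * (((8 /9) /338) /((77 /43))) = 860 /117117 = 0.01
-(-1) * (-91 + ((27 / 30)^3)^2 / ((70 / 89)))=-6322701751 / 70000000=-90.32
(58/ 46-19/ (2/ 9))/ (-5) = 775/ 46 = 16.85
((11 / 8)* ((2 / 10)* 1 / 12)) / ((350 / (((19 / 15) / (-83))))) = -209 / 209160000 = -0.00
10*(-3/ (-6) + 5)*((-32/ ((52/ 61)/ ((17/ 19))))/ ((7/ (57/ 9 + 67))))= -100381600/ 5187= -19352.54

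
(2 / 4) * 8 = 4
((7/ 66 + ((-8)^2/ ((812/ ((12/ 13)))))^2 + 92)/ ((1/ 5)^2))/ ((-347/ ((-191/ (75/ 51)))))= 137473240623601/ 159496879542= 861.92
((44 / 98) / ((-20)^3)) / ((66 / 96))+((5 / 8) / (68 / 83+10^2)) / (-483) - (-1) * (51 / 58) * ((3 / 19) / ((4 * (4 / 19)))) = 135194611403 / 820474032000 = 0.16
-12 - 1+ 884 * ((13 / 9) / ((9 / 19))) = 2682.65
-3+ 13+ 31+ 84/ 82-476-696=-46329/ 41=-1129.98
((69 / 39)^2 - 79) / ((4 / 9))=-57699 / 338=-170.71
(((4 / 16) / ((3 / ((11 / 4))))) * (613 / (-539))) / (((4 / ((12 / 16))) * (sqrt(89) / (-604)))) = 92563 * sqrt(89) / 279104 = 3.13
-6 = -6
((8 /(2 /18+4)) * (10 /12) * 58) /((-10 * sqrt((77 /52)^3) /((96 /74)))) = -1737216 * sqrt(1001) /8116801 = -6.77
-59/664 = -0.09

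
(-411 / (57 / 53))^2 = 52722121 / 361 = 146044.66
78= 78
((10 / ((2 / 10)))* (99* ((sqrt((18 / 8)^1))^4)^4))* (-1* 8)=-106540634475 / 4096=-26010897.09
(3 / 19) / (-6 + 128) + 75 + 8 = 192397 / 2318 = 83.00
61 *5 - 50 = 255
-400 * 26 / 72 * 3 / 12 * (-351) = 12675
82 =82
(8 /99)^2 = 64 /9801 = 0.01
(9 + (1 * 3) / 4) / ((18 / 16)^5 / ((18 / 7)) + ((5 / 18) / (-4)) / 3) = 17252352 / 1199069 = 14.39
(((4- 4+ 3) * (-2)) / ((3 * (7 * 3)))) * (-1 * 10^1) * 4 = 80 / 21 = 3.81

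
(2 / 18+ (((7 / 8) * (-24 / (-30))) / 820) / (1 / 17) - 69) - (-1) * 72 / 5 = -4020209 / 73800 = -54.47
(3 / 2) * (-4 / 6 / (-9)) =1 / 9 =0.11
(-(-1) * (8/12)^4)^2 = 256/6561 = 0.04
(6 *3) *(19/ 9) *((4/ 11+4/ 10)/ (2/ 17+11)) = 1292/ 495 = 2.61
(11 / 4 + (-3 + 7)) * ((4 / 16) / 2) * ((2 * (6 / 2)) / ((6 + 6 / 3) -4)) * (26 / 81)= 13 / 32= 0.41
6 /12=1 /2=0.50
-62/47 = -1.32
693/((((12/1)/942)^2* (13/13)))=17081757/4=4270439.25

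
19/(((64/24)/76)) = 1083/2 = 541.50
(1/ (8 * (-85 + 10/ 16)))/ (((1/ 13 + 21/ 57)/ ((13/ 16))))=-3211/ 1188000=-0.00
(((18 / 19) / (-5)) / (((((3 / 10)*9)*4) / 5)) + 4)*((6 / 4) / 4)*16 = 446 / 19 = 23.47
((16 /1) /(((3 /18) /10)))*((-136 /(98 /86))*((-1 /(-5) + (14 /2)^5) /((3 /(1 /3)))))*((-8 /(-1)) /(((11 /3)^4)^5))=-292446573332207910912 /32964749751695440450849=-0.01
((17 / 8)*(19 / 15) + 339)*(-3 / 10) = -41003 / 400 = -102.51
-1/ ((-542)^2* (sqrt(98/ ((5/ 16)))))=-sqrt(10)/ 16450784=-0.00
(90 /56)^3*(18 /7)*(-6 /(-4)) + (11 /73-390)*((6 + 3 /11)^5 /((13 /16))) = -109434866822224496559 /23485606079936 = -4659656.92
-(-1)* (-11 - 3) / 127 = -14 / 127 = -0.11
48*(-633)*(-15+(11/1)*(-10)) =3798000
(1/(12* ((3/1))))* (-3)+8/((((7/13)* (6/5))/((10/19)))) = 10267/1596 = 6.43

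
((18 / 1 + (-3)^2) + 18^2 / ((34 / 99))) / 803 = 16497 / 13651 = 1.21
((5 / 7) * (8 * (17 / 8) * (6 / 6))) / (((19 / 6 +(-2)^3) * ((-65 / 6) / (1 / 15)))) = 204 / 13195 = 0.02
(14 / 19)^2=196 / 361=0.54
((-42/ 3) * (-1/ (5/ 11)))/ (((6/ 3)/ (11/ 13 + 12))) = 12859/ 65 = 197.83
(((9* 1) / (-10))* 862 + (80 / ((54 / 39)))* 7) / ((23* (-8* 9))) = 16711 / 74520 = 0.22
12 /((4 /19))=57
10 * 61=610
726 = 726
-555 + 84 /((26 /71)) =-4233 /13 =-325.62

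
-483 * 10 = -4830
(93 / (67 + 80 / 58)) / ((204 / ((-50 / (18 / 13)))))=-292175 / 1213596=-0.24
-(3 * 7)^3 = -9261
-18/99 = -2/11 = -0.18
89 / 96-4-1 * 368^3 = -4784259367 / 96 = -49836035.07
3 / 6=1 / 2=0.50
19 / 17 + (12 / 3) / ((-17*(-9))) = 175 / 153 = 1.14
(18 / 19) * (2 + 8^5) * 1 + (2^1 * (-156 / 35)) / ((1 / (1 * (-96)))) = 21214188 / 665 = 31901.03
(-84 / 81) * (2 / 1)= -56 / 27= -2.07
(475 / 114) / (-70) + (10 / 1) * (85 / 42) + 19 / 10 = 3091 / 140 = 22.08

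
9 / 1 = 9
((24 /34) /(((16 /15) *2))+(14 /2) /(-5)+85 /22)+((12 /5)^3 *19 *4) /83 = 239840413 /15521000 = 15.45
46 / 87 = 0.53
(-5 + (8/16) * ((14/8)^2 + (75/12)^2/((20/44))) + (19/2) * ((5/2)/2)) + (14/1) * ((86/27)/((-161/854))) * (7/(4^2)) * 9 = -485749/552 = -879.98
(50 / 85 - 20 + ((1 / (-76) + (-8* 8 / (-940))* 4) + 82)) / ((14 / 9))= 171735597 / 4250680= 40.40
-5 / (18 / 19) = -95 / 18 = -5.28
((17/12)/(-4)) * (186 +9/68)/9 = -4219/576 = -7.32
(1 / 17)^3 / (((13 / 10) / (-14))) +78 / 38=2488231 / 1213511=2.05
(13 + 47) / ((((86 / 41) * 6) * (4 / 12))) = 615 / 43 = 14.30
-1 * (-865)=865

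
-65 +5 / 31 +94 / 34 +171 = 57404 / 527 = 108.93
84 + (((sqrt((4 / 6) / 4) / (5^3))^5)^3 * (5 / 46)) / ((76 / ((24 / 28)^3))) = sqrt(6) / 53003187349531799554824829101562500000000 + 84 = 84.00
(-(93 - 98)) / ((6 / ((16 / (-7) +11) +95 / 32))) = 13085 / 1344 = 9.74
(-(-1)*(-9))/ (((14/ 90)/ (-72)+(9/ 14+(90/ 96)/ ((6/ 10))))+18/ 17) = -6940080/ 2515409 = -2.76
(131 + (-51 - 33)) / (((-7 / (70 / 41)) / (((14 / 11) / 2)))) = -3290 / 451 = -7.29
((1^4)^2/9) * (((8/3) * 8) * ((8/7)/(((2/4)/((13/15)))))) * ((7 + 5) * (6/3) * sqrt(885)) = 106496 * sqrt(885)/945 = 3352.53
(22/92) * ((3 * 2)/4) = 33/92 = 0.36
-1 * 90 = -90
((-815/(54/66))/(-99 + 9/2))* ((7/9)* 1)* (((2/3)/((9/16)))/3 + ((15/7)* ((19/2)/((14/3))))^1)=677099555/17360406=39.00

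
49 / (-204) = -49 / 204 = -0.24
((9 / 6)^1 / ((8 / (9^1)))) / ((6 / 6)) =27 / 16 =1.69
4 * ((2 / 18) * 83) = 36.89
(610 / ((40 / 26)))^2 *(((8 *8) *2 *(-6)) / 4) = -30184752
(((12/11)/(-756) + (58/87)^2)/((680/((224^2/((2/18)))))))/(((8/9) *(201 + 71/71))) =154728/94435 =1.64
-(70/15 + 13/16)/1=-263/48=-5.48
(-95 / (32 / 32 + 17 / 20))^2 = 3610000 / 1369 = 2636.96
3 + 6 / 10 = 18 / 5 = 3.60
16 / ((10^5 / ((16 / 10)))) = 4 / 15625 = 0.00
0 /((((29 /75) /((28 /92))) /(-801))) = 0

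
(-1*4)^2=16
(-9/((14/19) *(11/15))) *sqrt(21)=-2565 *sqrt(21)/154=-76.33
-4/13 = -0.31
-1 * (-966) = 966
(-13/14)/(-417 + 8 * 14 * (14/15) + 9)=195/63728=0.00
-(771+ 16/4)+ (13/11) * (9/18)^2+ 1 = -773.70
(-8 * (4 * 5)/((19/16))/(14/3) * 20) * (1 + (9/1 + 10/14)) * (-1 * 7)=5760000/133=43308.27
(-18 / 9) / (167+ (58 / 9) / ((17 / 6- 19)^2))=-18818 / 1571535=-0.01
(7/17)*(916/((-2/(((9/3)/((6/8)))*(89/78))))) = -570668/663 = -860.74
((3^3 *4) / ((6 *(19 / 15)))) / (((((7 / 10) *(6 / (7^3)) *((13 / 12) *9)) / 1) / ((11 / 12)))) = 26950 / 247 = 109.11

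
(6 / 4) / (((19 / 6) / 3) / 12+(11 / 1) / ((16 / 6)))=162 / 455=0.36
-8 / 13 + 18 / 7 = 178 / 91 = 1.96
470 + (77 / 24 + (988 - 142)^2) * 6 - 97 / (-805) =13829208893 / 3220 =4294785.37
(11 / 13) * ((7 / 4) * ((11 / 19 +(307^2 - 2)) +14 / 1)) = 68952345 / 494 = 139579.65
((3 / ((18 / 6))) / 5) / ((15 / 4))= 0.05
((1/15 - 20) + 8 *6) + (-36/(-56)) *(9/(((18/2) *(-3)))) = 5849/210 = 27.85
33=33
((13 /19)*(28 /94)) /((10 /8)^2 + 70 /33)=96096 /1736885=0.06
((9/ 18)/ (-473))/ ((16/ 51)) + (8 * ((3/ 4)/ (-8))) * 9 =-102219/ 15136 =-6.75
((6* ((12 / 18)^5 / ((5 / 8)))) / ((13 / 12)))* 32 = 65536 / 1755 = 37.34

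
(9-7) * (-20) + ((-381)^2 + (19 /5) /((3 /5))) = 435382 /3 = 145127.33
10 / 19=0.53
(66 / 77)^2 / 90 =2 / 245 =0.01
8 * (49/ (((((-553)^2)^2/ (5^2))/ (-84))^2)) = 720000/ 3642578252585652961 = 0.00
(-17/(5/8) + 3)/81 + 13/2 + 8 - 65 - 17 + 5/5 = -66.80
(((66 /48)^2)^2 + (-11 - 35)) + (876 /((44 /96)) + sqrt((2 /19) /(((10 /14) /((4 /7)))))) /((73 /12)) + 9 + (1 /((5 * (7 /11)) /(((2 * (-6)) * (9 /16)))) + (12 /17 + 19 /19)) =24 * sqrt(190) /6935 + 7515464129 /26808320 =280.39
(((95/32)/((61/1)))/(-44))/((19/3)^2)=-45/1631872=-0.00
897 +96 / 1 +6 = 999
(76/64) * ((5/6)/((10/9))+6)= 513/64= 8.02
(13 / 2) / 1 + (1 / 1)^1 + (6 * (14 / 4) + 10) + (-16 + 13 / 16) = 373 / 16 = 23.31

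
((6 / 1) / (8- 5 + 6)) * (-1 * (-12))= 8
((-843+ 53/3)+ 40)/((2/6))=-2356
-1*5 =-5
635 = 635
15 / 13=1.15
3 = 3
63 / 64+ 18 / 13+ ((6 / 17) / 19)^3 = 66419463969 / 28036958144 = 2.37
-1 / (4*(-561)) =1 / 2244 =0.00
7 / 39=0.18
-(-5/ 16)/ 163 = 5/ 2608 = 0.00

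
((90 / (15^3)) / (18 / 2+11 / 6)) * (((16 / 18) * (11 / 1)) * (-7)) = -2464 / 14625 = -0.17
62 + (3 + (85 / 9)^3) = 661510 / 729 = 907.42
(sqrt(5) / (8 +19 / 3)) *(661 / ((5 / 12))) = 23796 *sqrt(5) / 215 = 247.49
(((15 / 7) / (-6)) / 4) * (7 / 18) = -0.03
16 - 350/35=6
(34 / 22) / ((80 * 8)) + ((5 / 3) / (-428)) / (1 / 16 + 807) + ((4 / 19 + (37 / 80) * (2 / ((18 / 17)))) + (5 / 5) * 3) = 1359459368381 / 332666978688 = 4.09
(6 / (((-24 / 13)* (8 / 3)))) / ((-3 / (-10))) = -65 / 16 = -4.06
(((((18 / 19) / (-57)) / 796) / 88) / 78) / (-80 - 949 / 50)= 25 / 813455410768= 0.00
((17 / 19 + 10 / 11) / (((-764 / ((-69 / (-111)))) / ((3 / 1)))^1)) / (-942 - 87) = 8671 / 2026448116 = 0.00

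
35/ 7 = 5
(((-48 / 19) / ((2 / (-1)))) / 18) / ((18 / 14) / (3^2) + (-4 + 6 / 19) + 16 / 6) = -28 / 349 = -0.08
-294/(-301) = 42/43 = 0.98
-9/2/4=-1.12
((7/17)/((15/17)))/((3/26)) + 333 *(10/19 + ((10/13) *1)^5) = 85393687244/317455515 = 268.99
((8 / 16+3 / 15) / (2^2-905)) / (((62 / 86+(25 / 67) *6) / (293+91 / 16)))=-96378093 / 1229252320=-0.08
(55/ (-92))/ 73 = -55/ 6716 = -0.01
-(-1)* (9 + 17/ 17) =10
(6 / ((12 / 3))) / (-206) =-3 / 412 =-0.01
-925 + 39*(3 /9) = -912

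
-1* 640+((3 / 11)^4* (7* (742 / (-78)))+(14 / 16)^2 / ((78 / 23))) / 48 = -2245269853129 / 3508217856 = -640.00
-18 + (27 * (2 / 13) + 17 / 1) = 41 / 13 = 3.15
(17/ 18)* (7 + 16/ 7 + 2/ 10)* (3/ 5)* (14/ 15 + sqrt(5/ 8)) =1411* sqrt(10)/ 1050 + 5644/ 1125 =9.27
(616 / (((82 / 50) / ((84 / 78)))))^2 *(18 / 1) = 836700480000 / 284089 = 2945205.48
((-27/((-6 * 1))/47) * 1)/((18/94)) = 1/2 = 0.50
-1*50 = -50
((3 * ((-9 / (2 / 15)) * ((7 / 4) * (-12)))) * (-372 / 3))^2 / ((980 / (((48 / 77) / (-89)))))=-13619061360 / 6853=-1987313.78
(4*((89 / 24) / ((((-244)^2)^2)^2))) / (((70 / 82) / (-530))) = -193397 / 263838339756385959936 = -0.00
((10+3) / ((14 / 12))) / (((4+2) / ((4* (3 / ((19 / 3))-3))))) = -2496 / 133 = -18.77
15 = 15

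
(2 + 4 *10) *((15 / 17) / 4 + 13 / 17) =1407 / 34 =41.38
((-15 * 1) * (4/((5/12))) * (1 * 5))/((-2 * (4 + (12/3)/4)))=72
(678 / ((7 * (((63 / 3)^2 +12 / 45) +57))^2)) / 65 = 15255 / 17791625306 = 0.00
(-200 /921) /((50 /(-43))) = 172 /921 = 0.19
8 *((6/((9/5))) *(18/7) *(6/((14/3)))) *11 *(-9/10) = -42768/49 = -872.82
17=17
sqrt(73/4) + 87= sqrt(73)/2 + 87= 91.27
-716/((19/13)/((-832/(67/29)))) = 224583424/1273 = 176420.60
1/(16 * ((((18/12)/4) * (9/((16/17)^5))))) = 524288/38336139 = 0.01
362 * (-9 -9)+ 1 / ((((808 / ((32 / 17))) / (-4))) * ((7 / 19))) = -78316108 / 12019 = -6516.03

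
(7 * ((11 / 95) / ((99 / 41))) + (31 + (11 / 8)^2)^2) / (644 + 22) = 3789701927 / 2332385280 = 1.62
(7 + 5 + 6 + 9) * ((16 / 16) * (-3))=-81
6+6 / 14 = 45 / 7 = 6.43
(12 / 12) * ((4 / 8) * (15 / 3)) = 5 / 2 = 2.50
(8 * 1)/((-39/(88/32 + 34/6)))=-1.73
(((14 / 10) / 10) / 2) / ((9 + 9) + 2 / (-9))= 63 / 16000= 0.00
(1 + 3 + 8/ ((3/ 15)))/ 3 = 44/ 3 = 14.67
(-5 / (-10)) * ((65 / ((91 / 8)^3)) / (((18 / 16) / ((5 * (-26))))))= -102400 / 40131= -2.55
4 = 4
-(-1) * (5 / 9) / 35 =1 / 63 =0.02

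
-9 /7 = -1.29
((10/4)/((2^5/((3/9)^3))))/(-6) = -0.00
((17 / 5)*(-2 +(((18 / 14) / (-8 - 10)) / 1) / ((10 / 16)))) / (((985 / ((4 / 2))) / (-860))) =432752 / 34475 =12.55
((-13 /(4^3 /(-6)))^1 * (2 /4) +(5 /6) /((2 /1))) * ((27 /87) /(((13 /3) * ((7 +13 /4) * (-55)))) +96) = 1339810987 /13602160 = 98.50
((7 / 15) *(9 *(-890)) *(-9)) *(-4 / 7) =-19224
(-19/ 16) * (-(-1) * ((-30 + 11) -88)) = 2033/ 16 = 127.06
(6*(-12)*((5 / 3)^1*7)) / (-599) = 840 / 599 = 1.40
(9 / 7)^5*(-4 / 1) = -236196 / 16807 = -14.05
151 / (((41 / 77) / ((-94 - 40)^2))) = 208774412 / 41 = 5092058.83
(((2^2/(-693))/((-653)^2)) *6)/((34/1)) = -4/1674508143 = -0.00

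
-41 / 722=-0.06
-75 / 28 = -2.68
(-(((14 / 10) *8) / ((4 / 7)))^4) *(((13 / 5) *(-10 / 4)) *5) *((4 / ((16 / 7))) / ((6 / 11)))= 5770565801 / 375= 15388175.47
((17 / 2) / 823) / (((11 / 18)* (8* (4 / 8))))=153 / 36212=0.00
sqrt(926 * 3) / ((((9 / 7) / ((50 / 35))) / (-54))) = -60 * sqrt(2778) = -3162.40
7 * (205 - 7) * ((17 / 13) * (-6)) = -141372 / 13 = -10874.77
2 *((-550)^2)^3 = 55361281250000000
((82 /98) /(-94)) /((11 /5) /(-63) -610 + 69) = 1845 /112140308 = 0.00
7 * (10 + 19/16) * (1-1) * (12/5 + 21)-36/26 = -18/13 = -1.38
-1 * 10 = -10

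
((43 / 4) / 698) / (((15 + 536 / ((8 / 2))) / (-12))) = -129 / 104002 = -0.00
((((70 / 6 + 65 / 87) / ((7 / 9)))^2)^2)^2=12143953109659425177600000000 / 2883821021683985761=4211063383.74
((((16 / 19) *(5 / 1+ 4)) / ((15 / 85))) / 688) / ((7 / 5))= 255 / 5719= 0.04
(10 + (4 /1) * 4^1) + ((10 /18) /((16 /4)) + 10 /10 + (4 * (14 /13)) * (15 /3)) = 22781 /468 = 48.68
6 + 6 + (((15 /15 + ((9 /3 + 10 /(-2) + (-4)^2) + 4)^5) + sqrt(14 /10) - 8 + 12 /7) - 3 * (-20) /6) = sqrt(35) /5 + 13227093 /7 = 1889585.90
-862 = -862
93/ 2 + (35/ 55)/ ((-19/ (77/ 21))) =5287/ 114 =46.38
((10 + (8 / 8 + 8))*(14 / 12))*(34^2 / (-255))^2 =307496 / 675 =455.55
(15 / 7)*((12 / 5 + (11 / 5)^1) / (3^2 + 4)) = 0.76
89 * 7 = 623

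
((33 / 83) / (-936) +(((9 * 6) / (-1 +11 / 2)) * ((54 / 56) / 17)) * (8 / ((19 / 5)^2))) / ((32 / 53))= 22209260503 / 35598920448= 0.62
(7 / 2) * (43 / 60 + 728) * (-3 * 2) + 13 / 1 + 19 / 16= -1223109 / 80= -15288.86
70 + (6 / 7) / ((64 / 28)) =563 / 8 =70.38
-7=-7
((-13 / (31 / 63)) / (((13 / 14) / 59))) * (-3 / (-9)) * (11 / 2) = -95403 / 31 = -3077.52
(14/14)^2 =1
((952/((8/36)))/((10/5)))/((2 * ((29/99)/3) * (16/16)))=318087/29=10968.52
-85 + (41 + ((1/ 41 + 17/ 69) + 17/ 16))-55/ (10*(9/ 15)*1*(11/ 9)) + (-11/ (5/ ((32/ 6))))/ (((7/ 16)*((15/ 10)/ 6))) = -83142459/ 528080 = -157.44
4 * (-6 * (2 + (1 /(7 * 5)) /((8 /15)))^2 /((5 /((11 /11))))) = -7935 /392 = -20.24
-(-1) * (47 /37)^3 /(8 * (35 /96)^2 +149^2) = 119604096 /1295540485381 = 0.00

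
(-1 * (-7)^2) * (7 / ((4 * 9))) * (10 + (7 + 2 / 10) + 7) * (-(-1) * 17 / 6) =-705551 / 1080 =-653.29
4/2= 2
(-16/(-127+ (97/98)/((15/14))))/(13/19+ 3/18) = 95760/642043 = 0.15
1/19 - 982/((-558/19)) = 177530/5301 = 33.49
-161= -161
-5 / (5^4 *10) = -1 / 1250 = -0.00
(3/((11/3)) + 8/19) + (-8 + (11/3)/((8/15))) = 191/1672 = 0.11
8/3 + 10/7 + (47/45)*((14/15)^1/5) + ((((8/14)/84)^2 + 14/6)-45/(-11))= 10.71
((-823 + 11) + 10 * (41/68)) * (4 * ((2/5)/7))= -109612/595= -184.22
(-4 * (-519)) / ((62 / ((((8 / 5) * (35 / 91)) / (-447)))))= -2768 / 60047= -0.05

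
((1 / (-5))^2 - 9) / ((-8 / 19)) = 532 / 25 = 21.28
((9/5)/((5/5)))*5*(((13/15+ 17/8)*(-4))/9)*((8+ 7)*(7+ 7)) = -2513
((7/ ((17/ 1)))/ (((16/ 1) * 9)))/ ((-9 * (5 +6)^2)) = -7/ 2665872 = -0.00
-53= -53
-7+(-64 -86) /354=-438 /59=-7.42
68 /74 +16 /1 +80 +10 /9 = 98.03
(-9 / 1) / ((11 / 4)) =-36 / 11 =-3.27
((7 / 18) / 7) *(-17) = -17 / 18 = -0.94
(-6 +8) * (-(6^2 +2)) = -76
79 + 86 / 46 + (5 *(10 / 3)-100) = -170 / 69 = -2.46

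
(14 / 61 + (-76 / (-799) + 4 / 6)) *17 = 16.85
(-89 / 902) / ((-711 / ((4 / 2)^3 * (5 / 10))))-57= -18277499 / 320661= -57.00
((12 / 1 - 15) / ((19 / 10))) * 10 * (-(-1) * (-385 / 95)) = 63.99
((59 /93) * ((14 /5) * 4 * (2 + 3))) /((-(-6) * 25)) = 1652 /6975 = 0.24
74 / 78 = 37 / 39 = 0.95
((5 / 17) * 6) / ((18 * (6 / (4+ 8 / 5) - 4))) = -70 / 2091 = -0.03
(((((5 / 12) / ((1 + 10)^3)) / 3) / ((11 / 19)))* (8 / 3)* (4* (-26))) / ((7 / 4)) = -0.03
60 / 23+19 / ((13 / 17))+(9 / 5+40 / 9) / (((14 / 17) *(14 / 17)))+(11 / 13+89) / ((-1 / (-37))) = 8863482631 / 2637180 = 3360.97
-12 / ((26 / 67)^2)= -13467 / 169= -79.69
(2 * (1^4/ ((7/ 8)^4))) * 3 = 24576/ 2401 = 10.24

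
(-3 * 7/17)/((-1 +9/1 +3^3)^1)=-3/85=-0.04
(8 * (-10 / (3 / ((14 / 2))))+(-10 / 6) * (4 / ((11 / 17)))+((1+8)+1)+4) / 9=-20.33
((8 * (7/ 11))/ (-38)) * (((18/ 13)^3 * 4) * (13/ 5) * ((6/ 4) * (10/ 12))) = -163296/ 35321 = -4.62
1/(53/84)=84/53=1.58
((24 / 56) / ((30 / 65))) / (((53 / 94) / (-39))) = -23829 / 371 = -64.23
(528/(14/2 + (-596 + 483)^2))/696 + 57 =10559375/185252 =57.00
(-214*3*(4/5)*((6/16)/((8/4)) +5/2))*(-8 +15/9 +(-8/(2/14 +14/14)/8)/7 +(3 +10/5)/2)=87419/16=5463.69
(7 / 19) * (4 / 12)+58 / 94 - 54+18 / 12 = -277331 / 5358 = -51.76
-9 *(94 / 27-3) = -13 / 3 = -4.33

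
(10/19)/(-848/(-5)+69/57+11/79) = 1975/641489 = 0.00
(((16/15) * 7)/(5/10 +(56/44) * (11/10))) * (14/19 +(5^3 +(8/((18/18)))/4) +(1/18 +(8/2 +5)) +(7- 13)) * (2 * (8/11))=747.62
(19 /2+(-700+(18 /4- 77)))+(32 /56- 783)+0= -10818 /7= -1545.43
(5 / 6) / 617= 5 / 3702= 0.00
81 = 81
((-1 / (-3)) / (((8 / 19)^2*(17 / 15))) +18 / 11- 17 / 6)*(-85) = -82945 / 2112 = -39.27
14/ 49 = 2/ 7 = 0.29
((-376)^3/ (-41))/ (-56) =-6644672/ 287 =-23152.17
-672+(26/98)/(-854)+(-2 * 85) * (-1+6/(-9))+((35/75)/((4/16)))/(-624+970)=-14068301677/36196790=-388.66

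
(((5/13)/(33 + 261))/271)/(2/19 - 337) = -0.00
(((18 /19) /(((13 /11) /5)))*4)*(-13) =-3960 /19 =-208.42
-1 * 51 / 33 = -17 / 11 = -1.55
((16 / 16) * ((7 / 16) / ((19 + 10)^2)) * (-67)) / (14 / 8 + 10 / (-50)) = -2345 / 104284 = -0.02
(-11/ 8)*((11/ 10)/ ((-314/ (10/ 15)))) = 121/ 37680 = 0.00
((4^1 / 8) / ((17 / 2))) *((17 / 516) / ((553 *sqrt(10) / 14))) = sqrt(10) / 203820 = 0.00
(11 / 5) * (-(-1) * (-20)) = -44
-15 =-15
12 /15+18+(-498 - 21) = -2501 /5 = -500.20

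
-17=-17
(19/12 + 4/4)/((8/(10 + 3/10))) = 3193/960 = 3.33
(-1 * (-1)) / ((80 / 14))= 7 / 40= 0.18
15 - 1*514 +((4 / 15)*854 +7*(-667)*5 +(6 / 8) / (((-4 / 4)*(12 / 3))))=-5667949 / 240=-23616.45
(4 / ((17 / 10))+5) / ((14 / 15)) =1875 / 238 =7.88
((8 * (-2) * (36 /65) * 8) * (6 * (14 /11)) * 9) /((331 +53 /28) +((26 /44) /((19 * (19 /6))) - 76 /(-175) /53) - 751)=9331369205760 /800729857733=11.65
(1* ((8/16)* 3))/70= 3/140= 0.02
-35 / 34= -1.03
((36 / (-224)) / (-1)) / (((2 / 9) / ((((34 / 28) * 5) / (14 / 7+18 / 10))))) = 34425 / 29792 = 1.16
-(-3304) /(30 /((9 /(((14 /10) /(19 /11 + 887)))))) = 629218.91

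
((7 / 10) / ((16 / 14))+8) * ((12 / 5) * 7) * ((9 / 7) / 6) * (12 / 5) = 18603 / 250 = 74.41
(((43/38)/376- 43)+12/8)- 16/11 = -6750607/157168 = -42.95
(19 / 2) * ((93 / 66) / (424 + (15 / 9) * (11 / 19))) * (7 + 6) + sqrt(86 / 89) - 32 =-33669535 / 1065812 + sqrt(7654) / 89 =-30.61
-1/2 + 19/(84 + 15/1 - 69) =2/15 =0.13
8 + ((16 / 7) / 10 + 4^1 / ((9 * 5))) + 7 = 965 / 63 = 15.32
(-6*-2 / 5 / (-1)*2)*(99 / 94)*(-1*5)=1188 / 47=25.28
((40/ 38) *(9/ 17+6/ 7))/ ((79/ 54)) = 178200/ 178619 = 1.00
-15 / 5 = -3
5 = 5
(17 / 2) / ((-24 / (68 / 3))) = -289 / 36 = -8.03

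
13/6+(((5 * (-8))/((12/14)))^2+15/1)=39509/18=2194.94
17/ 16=1.06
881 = 881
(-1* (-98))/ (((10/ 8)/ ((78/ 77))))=4368/ 55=79.42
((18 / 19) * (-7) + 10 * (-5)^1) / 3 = -1076 / 57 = -18.88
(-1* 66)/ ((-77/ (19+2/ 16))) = 459/ 28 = 16.39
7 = 7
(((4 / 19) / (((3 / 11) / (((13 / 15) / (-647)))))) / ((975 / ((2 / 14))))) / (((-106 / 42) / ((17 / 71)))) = 0.00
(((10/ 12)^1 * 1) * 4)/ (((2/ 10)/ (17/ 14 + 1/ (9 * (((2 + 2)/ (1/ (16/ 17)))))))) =125375/ 6048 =20.73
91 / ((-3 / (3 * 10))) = -910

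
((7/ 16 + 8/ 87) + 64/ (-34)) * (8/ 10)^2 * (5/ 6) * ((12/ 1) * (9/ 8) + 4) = -224105/ 17748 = -12.63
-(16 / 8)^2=-4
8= 8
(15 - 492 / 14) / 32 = -141 / 224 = -0.63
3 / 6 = 1 / 2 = 0.50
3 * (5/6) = 5/2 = 2.50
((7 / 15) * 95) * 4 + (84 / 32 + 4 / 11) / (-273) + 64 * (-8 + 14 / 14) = -6502759 / 24024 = -270.68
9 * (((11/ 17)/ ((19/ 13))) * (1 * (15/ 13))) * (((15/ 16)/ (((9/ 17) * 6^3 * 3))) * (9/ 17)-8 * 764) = -1161768685/ 41344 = -28100.06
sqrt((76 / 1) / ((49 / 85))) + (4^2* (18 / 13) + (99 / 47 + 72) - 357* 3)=-595566 / 611 + 2* sqrt(1615) / 7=-963.26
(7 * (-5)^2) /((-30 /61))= -2135 /6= -355.83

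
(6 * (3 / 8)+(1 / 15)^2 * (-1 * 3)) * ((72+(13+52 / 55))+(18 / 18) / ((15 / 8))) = 870409 / 4500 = 193.42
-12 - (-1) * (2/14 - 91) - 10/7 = -730/7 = -104.29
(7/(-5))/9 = -0.16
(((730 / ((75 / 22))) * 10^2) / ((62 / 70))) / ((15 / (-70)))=-31477600 / 279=-112822.94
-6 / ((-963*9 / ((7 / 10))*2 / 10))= 7 / 2889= 0.00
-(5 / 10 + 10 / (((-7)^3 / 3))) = -0.41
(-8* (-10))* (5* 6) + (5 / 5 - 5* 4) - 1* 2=2379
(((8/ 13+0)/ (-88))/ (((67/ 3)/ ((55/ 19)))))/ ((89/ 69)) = -1035/ 1472861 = -0.00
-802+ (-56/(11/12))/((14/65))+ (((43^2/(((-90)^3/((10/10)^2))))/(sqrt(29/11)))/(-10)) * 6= -11942/11+ 1849 * sqrt(319)/35235000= -1085.64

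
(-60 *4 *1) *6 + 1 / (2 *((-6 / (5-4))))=-17281 / 12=-1440.08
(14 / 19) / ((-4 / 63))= -441 / 38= -11.61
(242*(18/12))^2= 131769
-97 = -97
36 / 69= 12 / 23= 0.52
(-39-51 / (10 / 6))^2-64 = 119504 / 25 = 4780.16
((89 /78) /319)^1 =89 /24882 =0.00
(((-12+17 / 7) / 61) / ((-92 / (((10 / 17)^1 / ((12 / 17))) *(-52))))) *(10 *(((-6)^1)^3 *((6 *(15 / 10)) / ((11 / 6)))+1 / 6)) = 1523662075 / 1944558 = 783.55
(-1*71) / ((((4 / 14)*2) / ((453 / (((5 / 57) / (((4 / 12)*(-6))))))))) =12833037 / 10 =1283303.70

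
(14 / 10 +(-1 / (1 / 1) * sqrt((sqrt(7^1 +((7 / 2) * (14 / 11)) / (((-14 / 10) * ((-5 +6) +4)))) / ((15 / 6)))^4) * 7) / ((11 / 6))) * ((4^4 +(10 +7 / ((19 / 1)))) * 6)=-9140166 / 2299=-3975.71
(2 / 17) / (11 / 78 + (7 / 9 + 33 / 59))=0.08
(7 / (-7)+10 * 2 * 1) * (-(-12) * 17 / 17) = 228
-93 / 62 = -3 / 2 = -1.50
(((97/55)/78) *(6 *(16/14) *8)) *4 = 24832/5005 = 4.96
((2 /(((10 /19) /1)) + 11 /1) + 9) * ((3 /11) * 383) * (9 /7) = 175797 /55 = 3196.31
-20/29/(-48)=5/348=0.01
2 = 2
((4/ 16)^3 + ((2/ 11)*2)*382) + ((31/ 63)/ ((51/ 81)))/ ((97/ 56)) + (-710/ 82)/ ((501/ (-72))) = 1117741753701/ 7948654912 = 140.62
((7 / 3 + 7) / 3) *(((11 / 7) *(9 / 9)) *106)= 4664 / 9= 518.22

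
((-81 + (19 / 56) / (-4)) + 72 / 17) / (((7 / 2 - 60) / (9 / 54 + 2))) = 3804359 / 1290912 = 2.95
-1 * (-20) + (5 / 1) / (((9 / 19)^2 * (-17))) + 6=33997 / 1377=24.69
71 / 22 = 3.23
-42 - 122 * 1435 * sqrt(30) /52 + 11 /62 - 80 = -87535 * sqrt(30) /26 - 7553 /62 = -18562.17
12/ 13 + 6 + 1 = 103/ 13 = 7.92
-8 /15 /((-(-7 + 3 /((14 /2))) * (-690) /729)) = 1134 /13225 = 0.09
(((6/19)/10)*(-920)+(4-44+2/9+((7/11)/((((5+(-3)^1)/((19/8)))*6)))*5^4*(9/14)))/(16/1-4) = -2194205/1444608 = -1.52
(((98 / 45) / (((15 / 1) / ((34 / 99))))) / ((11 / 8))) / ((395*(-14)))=-1904 / 290354625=-0.00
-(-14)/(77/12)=24/11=2.18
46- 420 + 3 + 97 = -274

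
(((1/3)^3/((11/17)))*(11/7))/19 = 17/3591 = 0.00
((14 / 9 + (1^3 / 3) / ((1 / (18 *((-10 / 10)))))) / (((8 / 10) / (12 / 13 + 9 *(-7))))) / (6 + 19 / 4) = 53800 / 1677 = 32.08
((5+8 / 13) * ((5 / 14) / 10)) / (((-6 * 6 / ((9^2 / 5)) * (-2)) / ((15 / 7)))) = 0.10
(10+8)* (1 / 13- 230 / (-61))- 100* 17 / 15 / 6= 359452 / 7137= 50.36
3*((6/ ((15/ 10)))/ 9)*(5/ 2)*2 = 20/ 3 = 6.67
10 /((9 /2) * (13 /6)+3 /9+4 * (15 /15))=120 /169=0.71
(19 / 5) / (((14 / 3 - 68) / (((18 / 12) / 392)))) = -0.00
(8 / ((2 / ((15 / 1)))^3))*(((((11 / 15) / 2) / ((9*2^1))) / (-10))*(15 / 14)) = -825 / 112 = -7.37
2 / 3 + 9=9.67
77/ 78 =0.99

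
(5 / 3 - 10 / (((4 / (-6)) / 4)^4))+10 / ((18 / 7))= -116590 / 9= -12954.44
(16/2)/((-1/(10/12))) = -20/3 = -6.67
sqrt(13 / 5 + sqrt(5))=sqrt(25*sqrt(5) + 65) / 5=2.20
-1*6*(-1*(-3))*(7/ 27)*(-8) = 112/ 3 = 37.33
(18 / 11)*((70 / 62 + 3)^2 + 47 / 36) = 634991 / 21142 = 30.03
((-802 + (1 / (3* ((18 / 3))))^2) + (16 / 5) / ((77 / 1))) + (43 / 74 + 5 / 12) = -1848361861 / 2307690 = -800.96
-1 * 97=-97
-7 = -7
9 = 9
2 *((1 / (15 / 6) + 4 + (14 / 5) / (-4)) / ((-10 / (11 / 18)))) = -407 / 900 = -0.45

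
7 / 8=0.88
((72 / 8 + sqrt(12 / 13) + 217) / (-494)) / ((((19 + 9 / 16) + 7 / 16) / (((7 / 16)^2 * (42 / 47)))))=-116277 / 29719040 - 1029 * sqrt(39) / 386347520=-0.00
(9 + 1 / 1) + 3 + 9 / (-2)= 17 / 2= 8.50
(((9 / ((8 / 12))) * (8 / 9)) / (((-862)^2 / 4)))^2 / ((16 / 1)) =9 / 34507149121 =0.00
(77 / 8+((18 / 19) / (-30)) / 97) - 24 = -1059749 / 73720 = -14.38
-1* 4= -4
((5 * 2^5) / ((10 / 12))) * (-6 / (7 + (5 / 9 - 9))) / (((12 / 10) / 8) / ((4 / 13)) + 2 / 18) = 7464960 / 5603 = 1332.31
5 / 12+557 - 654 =-1159 / 12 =-96.58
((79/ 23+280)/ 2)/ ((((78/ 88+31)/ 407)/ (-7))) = -408597882/ 32269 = -12662.24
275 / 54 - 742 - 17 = -40711 / 54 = -753.91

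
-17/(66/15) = -85/22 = -3.86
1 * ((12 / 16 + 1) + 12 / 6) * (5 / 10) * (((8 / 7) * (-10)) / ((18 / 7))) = -25 / 3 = -8.33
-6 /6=-1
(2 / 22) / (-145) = -1 / 1595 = -0.00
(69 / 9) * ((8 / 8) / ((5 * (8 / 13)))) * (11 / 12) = 3289 / 1440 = 2.28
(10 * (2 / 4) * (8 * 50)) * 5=10000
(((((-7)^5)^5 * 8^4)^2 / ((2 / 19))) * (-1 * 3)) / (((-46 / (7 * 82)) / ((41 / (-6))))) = -73325228277639847023640580000000000000000000000000000.00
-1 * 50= -50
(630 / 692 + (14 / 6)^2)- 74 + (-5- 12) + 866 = 781.35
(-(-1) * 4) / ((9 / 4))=16 / 9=1.78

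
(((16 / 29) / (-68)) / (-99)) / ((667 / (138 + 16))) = 56 / 2959479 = 0.00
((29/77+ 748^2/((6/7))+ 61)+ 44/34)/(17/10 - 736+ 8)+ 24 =-24951613616/28521801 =-874.83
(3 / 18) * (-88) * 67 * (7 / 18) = -10318 / 27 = -382.15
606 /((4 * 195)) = 101 /130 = 0.78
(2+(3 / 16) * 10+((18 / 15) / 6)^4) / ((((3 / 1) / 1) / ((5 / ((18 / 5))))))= 6461 / 3600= 1.79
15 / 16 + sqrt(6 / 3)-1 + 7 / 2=sqrt(2) + 55 / 16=4.85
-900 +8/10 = -4496/5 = -899.20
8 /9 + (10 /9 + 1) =3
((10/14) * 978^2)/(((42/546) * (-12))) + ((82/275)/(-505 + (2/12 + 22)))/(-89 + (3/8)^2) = -23473304764921959/31714835075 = -740136.43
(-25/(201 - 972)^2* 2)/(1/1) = -50/594441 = -0.00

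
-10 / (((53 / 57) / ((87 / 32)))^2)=-122958405 / 1438208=-85.49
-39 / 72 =-13 / 24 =-0.54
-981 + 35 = -946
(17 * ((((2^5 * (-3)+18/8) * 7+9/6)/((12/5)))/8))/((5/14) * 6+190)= -103887/34432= -3.02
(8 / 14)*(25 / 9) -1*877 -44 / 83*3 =-4585849 / 5229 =-877.00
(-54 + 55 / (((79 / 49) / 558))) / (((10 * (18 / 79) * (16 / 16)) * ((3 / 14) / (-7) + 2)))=4082092 / 965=4230.15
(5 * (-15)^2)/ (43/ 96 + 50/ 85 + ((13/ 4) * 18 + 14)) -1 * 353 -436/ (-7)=-231370385/ 840077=-275.42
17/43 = 0.40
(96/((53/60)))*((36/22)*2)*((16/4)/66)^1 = 21.56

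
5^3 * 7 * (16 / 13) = 14000 / 13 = 1076.92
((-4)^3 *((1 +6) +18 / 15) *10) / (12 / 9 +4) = -984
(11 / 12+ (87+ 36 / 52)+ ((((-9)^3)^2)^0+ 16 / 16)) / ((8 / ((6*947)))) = 13385845 / 208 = 64355.02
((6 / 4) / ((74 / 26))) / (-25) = -39 / 1850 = -0.02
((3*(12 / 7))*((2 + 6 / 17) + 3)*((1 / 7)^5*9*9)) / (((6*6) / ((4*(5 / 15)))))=1404 / 285719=0.00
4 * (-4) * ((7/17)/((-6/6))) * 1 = 6.59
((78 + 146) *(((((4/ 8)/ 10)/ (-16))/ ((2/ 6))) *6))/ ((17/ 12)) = -756/ 85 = -8.89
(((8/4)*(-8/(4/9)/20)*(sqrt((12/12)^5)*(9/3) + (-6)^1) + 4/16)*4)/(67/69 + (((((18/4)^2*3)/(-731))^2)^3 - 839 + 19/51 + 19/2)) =-4872947629220403643011072/178564731955784195536299695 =-0.03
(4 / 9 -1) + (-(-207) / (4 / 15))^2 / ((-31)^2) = 86692345 / 138384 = 626.46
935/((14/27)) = 25245/14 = 1803.21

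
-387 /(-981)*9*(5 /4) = 1935 /436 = 4.44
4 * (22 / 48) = 11 / 6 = 1.83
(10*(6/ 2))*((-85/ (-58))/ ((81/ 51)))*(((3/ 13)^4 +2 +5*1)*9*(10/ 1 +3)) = 1445057800/ 63713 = 22680.74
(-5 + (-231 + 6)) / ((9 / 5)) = -1150 / 9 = -127.78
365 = 365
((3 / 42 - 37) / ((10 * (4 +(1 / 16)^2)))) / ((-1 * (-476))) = -8272 / 4269125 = -0.00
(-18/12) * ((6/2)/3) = -3/2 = -1.50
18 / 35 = 0.51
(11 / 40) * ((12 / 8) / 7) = 33 / 560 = 0.06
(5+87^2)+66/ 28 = 106069/ 14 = 7576.36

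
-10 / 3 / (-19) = 10 / 57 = 0.18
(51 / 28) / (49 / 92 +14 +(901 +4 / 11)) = 12903 / 6488209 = 0.00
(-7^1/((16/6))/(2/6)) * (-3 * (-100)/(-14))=675/4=168.75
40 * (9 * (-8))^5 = -77396705280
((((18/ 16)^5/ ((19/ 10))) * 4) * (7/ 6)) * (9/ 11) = 6200145/ 1712128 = 3.62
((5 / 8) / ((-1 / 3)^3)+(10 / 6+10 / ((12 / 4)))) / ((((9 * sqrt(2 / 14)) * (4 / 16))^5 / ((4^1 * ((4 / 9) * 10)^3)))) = -152535040000 * sqrt(7) / 43046721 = -9375.16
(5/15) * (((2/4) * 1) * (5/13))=5/78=0.06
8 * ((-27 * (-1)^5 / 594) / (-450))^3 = -1 / 121287375000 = -0.00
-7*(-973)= 6811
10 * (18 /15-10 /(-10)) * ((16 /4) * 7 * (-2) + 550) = 10868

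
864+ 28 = 892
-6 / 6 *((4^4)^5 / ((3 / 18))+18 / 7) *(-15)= 692692325499150 / 7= 98956046499878.57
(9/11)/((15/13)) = 39/55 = 0.71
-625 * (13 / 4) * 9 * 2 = -73125 / 2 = -36562.50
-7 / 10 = -0.70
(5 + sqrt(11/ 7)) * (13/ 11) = 13 * sqrt(77)/ 77 + 65/ 11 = 7.39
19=19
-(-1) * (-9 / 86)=-9 / 86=-0.10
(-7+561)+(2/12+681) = 7411/6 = 1235.17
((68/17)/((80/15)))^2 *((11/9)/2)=11/32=0.34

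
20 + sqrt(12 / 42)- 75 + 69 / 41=-2186 / 41 + sqrt(14) / 7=-52.78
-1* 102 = -102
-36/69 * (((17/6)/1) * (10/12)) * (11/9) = -935/621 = -1.51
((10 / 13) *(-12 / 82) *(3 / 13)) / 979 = -180 / 6783491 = -0.00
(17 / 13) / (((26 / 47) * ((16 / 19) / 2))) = 15181 / 2704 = 5.61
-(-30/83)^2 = -900/6889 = -0.13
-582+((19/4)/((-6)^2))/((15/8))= -157121/270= -581.93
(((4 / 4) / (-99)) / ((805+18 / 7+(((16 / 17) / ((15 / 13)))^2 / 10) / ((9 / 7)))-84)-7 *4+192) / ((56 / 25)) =668466870597425 / 9130279985288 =73.21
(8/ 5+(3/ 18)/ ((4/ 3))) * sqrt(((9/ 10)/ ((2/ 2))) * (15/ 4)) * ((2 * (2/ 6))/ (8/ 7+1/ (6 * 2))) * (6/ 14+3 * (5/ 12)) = 9729 * sqrt(6)/ 8240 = 2.89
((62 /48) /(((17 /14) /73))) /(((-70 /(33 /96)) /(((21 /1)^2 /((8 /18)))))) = -32933439 /87040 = -378.37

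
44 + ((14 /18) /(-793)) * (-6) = 104690 /2379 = 44.01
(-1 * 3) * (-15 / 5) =9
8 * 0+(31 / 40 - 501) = -20009 / 40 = -500.22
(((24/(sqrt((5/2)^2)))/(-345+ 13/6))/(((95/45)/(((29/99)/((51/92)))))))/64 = -4002/36542605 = -0.00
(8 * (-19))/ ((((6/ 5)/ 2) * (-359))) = 760/ 1077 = 0.71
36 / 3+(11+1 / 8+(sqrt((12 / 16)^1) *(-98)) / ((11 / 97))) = 185 / 8 - 4753 *sqrt(3) / 11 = -725.28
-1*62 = -62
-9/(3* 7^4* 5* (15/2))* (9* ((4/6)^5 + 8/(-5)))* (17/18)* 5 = 30328/14586075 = 0.00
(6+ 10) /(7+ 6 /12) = 32 /15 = 2.13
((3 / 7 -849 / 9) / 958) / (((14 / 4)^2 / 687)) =-903176 / 164297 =-5.50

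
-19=-19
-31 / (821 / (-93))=3.51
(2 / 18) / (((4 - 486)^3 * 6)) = -1 / 6046929072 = -0.00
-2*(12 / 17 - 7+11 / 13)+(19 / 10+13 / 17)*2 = 17929 / 1105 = 16.23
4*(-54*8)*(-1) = 1728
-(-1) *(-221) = -221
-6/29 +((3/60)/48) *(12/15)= -7171/34800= -0.21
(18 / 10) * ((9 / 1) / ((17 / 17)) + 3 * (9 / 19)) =1782 / 95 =18.76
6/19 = 0.32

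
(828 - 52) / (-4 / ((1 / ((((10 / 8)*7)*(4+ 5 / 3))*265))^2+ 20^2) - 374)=-2.07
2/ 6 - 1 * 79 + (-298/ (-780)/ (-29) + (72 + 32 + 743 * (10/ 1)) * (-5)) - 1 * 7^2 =-142497253/ 3770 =-37797.68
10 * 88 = 880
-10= -10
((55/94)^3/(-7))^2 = 27680640625/33803619271744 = 0.00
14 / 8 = 7 / 4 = 1.75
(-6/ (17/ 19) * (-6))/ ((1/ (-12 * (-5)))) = 41040/ 17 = 2414.12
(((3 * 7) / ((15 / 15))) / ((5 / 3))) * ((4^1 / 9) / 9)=28 / 45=0.62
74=74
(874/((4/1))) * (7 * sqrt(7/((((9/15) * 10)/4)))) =3059 * sqrt(42)/6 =3304.10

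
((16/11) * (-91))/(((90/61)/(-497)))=22070776/495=44587.43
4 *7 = 28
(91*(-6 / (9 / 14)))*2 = -5096 / 3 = -1698.67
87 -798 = -711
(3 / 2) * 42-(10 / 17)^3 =308519 / 4913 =62.80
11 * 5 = 55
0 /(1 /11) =0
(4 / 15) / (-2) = -2 / 15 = -0.13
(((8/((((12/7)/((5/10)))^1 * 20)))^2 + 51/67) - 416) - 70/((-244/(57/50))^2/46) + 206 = -234804731113/1121881500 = -209.30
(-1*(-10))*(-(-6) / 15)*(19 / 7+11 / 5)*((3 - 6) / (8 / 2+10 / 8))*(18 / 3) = -16512 / 245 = -67.40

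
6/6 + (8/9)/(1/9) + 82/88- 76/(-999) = 439907/43956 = 10.01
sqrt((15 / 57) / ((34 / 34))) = sqrt(95) / 19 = 0.51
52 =52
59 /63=0.94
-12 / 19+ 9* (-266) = -45498 / 19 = -2394.63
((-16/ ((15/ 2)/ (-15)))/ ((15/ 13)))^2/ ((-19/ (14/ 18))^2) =8479744/ 6579225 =1.29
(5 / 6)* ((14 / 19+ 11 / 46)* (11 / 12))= 46915 / 62928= 0.75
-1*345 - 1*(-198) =-147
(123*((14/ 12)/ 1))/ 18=7.97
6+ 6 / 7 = 48 / 7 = 6.86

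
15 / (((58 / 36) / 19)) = 176.90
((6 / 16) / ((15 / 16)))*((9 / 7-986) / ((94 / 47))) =-6893 / 35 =-196.94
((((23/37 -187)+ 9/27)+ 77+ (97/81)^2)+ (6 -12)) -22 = -32920511/242757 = -135.61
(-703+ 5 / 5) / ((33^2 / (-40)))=25.79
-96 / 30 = -16 / 5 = -3.20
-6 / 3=-2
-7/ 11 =-0.64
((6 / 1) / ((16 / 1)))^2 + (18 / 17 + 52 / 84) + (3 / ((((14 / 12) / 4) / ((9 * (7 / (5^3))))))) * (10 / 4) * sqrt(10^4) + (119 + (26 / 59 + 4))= 1915902847 / 1348032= 1421.26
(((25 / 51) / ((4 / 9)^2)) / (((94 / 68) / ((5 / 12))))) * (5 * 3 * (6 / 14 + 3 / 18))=6.68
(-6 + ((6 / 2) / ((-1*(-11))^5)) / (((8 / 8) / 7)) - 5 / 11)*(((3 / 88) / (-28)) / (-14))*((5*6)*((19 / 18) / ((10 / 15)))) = -148127325 / 5555615296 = -0.03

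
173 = 173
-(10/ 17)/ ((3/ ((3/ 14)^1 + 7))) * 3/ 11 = -505/ 1309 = -0.39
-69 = -69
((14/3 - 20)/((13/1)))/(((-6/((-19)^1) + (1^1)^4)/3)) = -874/325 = -2.69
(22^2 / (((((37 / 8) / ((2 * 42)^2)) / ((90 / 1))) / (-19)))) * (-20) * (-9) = -8409352089600 / 37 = -227279786205.41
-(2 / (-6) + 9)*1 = -26 / 3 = -8.67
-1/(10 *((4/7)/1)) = -7/40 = -0.18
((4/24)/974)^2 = 1/34152336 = 0.00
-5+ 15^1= 10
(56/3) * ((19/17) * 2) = 2128/51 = 41.73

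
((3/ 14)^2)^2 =81/ 38416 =0.00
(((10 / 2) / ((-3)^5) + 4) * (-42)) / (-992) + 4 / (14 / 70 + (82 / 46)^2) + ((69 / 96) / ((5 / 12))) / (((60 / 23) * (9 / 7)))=5584477043 / 2991103200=1.87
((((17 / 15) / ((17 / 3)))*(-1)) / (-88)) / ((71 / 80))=2 / 781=0.00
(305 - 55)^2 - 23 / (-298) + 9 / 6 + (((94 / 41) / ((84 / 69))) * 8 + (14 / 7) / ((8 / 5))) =10693810699 / 171052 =62517.89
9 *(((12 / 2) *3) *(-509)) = -82458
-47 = -47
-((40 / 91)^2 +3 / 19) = -55243 / 157339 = -0.35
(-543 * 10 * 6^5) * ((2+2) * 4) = -675578880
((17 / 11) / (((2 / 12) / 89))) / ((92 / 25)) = 113475 / 506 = 224.26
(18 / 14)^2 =81 / 49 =1.65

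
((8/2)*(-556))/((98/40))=-44480/49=-907.76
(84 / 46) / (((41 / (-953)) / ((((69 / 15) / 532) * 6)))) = -8577 / 3895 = -2.20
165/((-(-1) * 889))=165/889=0.19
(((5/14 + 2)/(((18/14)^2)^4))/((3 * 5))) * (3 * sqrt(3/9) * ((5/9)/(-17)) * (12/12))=-9058973 * sqrt(3)/13172296626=-0.00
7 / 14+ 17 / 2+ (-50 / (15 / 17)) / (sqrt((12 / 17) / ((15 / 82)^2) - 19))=9 - 850 * sqrt(136221) / 8013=-30.15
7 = 7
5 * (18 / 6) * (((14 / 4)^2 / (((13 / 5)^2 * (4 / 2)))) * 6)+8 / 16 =55463 / 676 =82.05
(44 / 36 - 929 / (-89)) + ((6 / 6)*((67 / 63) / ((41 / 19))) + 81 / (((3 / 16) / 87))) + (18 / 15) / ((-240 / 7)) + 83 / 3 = 37623.78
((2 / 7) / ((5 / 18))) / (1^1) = 36 / 35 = 1.03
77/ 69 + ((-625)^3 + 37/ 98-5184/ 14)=-244140993.79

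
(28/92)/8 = 7/184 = 0.04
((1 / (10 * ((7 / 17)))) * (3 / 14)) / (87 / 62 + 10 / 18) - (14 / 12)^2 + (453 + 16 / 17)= 452.61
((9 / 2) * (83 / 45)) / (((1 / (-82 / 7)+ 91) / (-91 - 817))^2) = 230063381344 / 277885125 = 827.91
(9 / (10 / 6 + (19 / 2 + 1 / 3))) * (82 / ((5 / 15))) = 4428 / 23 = 192.52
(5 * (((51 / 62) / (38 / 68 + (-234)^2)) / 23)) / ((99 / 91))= 131495 / 43804480467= 0.00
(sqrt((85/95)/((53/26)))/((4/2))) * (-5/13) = -0.13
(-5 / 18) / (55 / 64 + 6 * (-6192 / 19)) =3040 / 21390147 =0.00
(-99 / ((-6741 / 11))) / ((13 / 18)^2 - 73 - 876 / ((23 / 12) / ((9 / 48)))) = -901692 / 882856037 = -0.00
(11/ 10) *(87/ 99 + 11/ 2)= 421/ 60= 7.02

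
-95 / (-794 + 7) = 95 / 787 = 0.12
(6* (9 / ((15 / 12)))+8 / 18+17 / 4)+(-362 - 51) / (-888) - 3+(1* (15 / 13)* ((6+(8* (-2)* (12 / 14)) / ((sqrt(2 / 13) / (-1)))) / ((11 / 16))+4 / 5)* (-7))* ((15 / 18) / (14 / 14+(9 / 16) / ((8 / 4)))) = -307200* sqrt(26) / 5863 - 366260693 / 78095160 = -271.86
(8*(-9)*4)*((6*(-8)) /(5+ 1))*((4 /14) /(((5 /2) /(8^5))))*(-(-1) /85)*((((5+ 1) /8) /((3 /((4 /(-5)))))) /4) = -5075.46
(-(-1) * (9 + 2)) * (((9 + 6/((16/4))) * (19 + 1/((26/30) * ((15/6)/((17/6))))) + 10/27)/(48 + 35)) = 824714/29133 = 28.31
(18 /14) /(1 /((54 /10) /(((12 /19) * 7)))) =1539 /980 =1.57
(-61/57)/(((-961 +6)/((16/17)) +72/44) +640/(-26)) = 2288/2218497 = 0.00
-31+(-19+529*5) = 2595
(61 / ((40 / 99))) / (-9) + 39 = 889 / 40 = 22.22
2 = 2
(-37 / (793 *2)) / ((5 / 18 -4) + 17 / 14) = 2331 / 250588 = 0.01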